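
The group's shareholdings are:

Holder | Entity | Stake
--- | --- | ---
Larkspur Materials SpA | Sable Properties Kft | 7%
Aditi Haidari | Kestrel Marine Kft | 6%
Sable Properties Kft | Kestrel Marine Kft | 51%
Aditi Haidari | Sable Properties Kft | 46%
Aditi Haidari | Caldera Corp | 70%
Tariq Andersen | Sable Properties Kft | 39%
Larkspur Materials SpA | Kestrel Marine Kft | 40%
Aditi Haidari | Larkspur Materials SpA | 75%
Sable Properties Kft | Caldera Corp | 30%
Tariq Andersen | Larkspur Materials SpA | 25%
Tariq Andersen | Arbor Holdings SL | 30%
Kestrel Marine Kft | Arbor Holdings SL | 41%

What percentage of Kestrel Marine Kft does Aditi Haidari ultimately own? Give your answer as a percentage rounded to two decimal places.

Aditi reaches Kestrel along 4 paths.
Via Larkspur: 75% × 40% = 30%.
Via Sable: 46% × 51% = 23.46%.
Via Larkspur → Sable: 75% × 7% × 51% = 2.6775%.
Direct stake: 6% = 6%.
Total: 30% + 23.46% + 2.6775% + 6% = 62.1375%.
Rounded: 62.14%.

62.14%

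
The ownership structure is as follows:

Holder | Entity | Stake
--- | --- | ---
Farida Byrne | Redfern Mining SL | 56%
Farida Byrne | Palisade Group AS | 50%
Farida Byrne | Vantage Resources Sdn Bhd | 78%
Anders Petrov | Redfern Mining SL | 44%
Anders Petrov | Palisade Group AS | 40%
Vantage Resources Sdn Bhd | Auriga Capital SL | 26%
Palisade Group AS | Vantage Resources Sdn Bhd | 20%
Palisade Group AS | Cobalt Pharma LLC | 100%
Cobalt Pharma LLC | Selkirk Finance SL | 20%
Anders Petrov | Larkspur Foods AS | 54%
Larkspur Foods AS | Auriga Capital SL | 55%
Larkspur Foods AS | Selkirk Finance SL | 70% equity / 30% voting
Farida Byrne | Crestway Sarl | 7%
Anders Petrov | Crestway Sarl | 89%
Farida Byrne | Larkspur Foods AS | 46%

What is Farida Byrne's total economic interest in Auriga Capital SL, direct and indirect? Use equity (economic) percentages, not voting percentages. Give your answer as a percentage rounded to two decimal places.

Farida reaches Auriga along 3 paths.
Via Palisade → Vantage: 50% × 20% × 26% = 2.6%.
Via Vantage: 78% × 26% = 20.28%.
Via Larkspur: 46% × 55% = 25.3%.
Total: 2.6% + 20.28% + 25.3% = 48.18%.

48.18%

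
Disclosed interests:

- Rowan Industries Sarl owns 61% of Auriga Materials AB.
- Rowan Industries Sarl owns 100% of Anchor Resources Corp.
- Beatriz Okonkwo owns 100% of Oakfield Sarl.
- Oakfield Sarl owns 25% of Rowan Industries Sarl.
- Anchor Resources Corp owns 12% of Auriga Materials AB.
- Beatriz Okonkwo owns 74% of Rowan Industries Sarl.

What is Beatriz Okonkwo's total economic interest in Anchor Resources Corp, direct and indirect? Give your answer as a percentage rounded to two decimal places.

Beatriz reaches Anchor along 2 paths.
Via Rowan: 74% × 100% = 74%.
Via Oakfield → Rowan: 100% × 25% × 100% = 25%.
Total: 74% + 25% = 99%.
Rounded: 99.00%.

99.00%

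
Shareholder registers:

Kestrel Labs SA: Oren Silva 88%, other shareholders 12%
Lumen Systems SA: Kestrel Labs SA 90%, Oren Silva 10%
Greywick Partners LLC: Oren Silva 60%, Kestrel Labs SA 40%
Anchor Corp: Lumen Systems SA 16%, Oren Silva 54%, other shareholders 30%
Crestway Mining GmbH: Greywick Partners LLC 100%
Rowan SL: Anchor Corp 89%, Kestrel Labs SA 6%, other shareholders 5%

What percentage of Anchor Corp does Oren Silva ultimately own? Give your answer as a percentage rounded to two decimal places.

68.27%

Oren reaches Anchor along 3 paths.
Via Kestrel → Lumen: 88% × 90% × 16% = 12.672%.
Via Lumen: 10% × 16% = 1.6%.
Direct stake: 54% = 54%.
Total: 12.672% + 1.6% + 54% = 68.272%.
Rounded: 68.27%.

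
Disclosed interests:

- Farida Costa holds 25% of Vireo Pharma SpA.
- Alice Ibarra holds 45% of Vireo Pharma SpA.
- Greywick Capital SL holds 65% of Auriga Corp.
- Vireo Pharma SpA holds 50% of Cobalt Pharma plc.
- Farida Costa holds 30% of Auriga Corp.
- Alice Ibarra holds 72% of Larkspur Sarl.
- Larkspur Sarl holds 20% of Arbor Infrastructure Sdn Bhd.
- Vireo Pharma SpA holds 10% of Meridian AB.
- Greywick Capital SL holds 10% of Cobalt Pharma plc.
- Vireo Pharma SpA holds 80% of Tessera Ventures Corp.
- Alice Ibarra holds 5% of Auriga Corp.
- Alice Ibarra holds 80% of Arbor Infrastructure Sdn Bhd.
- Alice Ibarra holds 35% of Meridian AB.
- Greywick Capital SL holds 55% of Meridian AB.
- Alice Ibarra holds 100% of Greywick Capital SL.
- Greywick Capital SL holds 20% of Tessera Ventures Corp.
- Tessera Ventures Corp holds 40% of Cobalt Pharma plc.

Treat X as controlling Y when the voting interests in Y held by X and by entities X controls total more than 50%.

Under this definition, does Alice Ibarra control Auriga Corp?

Alice holds 100% of Greywick, so Alice controls Greywick.
Alice and Greywick together hold 5% + 65% = 70% of Auriga, so Alice controls Auriga.

Yes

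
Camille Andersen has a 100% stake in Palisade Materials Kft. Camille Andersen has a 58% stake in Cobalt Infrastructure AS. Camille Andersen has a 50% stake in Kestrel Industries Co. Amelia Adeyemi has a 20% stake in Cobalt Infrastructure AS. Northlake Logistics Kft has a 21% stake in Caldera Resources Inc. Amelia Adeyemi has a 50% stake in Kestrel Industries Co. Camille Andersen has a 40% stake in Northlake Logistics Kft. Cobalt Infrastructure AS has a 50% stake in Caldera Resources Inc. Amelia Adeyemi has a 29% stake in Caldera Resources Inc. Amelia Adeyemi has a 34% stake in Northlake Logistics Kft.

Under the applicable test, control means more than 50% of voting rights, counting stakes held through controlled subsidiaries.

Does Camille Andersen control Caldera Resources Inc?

No

Camille holds 58% of Cobalt, so Camille controls Cobalt.
Camille holds 100% of Palisade, so Camille controls Palisade.
In Caldera, Camille's side holds only 50%, not > 50%.
So Camille does not control Caldera.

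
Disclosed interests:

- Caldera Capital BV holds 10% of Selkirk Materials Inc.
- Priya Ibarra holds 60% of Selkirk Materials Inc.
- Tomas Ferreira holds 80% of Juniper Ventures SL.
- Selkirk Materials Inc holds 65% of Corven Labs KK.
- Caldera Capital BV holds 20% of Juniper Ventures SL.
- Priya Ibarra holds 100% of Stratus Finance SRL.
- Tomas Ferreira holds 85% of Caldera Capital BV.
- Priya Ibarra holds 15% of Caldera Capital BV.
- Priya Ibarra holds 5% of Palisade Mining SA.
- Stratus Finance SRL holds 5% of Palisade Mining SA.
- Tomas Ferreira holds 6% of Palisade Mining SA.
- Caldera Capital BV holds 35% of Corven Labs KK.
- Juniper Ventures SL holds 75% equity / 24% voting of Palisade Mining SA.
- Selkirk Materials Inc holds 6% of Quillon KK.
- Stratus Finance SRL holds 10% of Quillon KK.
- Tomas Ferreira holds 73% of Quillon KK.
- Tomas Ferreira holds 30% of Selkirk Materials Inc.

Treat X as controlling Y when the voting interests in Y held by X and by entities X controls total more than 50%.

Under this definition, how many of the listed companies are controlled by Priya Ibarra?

3

Priya holds 100% of Stratus, so Priya controls Stratus.
Priya holds 60% of Selkirk, so Priya controls Selkirk.
Selkirk holds 65% of Corven, so Priya controls Corven.
No other company's threshold is met.
Priya controls 3 companies.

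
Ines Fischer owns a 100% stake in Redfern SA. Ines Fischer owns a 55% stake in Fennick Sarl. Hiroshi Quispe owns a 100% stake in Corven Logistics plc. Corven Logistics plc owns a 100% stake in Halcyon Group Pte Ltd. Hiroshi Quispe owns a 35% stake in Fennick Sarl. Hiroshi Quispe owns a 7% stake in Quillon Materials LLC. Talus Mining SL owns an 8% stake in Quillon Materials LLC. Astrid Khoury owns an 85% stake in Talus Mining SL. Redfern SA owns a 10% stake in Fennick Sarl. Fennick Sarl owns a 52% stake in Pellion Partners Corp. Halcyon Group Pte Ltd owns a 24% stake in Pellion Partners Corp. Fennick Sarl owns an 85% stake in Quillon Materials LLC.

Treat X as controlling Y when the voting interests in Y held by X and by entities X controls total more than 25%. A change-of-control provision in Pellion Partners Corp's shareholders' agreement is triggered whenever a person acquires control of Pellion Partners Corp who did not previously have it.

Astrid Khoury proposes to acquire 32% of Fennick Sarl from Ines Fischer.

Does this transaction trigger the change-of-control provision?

The purchase adds only to Astrid's holdings (Ines's stake shrinks), so Astrid is the only person who could newly come to control Pellion.
Astrid holds 85% of Talus, so Astrid controls Talus.
Neither Astrid nor any entity Astrid controls holds any voting interest in Pellion.
So before the transaction, Astrid does not control Pellion.
After the purchase, Astrid holds 32% of Fennick directly, and Ines's stake falls to 23%.
Astrid holds 32% of Fennick, so Astrid controls Fennick.
Fennick holds 52% of Pellion, so Astrid controls Pellion.
Astrid did not control Pellion before and does after, so the clause is triggered.

Yes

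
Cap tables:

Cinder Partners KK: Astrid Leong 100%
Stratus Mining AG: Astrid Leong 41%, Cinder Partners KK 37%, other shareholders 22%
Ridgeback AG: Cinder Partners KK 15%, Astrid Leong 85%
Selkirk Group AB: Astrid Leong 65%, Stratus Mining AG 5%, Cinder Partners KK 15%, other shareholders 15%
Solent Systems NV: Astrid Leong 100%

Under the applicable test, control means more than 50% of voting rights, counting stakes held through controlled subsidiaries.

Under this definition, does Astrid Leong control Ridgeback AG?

Astrid holds 100% of Cinder, so Astrid controls Cinder.
Cinder and Astrid together hold 15% + 85% = 100% of Ridgeback, so Astrid controls Ridgeback.

Yes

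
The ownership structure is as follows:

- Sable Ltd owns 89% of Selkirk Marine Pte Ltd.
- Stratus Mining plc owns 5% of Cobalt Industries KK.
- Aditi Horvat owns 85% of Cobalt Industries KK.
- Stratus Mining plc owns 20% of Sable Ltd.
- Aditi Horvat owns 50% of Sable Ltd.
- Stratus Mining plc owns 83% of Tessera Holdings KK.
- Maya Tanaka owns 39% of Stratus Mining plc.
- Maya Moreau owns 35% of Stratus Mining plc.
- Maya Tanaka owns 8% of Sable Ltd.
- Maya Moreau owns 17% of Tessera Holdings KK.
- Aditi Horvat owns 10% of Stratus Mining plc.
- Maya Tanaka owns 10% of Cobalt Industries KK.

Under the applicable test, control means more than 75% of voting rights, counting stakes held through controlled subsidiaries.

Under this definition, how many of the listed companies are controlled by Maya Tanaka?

Maya Tanaka's largest direct stake is 39% in Stratus, which does not meet the threshold.
Maya Tanaka controls 0 companies.

0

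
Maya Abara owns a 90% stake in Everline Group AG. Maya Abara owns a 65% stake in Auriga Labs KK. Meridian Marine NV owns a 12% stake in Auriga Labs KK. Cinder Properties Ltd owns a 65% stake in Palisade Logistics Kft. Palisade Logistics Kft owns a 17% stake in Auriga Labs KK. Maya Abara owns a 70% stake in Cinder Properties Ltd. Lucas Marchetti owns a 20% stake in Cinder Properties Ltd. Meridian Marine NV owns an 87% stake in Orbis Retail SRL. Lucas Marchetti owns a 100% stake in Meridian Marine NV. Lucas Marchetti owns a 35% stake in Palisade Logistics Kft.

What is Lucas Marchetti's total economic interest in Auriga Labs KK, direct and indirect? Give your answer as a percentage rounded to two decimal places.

Lucas reaches Auriga along 3 paths.
Via Cinder → Palisade: 20% × 65% × 17% = 2.21%.
Via Palisade: 35% × 17% = 5.95%.
Via Meridian: 100% × 12% = 12%.
Total: 2.21% + 5.95% + 12% = 20.16%.

20.16%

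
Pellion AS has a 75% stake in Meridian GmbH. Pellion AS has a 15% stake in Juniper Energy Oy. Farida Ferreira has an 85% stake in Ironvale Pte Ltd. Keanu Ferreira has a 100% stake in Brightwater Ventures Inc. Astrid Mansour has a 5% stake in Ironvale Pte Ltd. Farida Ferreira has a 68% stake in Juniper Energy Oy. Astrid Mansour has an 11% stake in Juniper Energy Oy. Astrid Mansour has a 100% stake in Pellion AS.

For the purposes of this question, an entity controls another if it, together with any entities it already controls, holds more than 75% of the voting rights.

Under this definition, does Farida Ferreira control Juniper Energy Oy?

Farida holds 85% of Ironvale, so Farida controls Ironvale.
In Juniper, Farida's side holds only 68%, not > 75%.
So Farida does not control Juniper.

No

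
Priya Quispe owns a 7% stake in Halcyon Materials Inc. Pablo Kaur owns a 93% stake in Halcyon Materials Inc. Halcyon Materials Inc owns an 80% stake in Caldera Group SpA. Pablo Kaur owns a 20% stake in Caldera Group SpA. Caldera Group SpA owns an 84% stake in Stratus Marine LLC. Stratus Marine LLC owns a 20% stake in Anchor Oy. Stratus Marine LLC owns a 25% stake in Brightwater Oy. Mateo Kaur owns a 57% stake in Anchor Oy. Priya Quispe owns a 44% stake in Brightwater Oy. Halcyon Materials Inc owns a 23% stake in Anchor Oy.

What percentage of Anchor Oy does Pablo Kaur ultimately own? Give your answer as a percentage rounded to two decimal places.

37.25%

Pablo reaches Anchor along 3 paths.
Via Halcyon → Caldera → Stratus: 93% × 80% × 84% × 20% = 12.4992%.
Via Caldera → Stratus: 20% × 84% × 20% = 3.36%.
Via Halcyon: 93% × 23% = 21.39%.
Total: 12.4992% + 3.36% + 21.39% = 37.2492%.
Rounded: 37.25%.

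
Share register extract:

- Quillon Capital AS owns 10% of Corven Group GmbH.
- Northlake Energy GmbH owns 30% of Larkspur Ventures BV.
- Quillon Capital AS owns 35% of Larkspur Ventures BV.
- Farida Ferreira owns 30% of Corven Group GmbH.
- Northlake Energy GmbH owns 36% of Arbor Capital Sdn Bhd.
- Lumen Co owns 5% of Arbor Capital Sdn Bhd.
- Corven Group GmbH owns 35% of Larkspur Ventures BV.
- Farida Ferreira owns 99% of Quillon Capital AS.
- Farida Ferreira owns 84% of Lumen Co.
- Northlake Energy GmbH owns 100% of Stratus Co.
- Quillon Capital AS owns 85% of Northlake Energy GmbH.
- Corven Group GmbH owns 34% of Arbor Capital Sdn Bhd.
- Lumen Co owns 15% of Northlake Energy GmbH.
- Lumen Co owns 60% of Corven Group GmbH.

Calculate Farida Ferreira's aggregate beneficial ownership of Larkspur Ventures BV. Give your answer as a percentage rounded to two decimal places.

95.28%

Farida reaches Larkspur along 6 paths.
Via Lumen → Northlake: 84% × 15% × 30% = 3.78%.
Via Quillon → Northlake: 99% × 85% × 30% = 25.245%.
Via Quillon: 99% × 35% = 34.65%.
Via Quillon → Corven: 99% × 10% × 35% = 3.465%.
Via Lumen → Corven: 84% × 60% × 35% = 17.64%.
Via Corven: 30% × 35% = 10.5%.
Total: 3.78% + 25.245% + 34.65% + 3.465% + 17.64% + 10.5% = 95.28%.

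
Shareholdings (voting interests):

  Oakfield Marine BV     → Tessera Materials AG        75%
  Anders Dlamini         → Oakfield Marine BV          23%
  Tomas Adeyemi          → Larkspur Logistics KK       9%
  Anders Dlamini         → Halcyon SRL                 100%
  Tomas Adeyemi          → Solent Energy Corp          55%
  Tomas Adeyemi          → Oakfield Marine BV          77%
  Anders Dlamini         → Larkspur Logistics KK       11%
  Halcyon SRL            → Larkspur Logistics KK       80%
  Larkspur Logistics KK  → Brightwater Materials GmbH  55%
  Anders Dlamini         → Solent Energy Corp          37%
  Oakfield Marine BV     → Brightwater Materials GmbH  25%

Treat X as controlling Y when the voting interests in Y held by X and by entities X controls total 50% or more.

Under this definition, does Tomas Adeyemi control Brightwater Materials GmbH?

Tomas holds 55% of Solent, so Tomas controls Solent.
Tomas holds 77% of Oakfield, so Tomas controls Oakfield.
Oakfield holds 75% of Tessera, so Tomas controls Tessera.
In Brightwater, Tomas's side holds only 25%, not ≥ 50%.
So Tomas does not control Brightwater.

No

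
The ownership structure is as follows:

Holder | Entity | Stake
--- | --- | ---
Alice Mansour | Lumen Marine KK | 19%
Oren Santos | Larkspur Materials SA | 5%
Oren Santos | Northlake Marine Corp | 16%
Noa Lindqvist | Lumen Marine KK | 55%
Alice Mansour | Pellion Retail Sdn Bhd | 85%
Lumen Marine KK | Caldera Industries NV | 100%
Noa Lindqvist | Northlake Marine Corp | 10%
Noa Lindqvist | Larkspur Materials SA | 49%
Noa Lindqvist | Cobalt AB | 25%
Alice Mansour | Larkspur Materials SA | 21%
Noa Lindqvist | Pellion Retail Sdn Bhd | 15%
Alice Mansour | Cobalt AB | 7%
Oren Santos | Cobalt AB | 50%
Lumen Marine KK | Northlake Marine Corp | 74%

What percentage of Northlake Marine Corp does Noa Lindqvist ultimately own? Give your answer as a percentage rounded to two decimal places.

Noa reaches Northlake along 2 paths.
Direct stake: 10% = 10%.
Via Lumen: 55% × 74% = 40.7%.
Total: 10% + 40.7% = 50.7%.
Rounded: 50.70%.

50.70%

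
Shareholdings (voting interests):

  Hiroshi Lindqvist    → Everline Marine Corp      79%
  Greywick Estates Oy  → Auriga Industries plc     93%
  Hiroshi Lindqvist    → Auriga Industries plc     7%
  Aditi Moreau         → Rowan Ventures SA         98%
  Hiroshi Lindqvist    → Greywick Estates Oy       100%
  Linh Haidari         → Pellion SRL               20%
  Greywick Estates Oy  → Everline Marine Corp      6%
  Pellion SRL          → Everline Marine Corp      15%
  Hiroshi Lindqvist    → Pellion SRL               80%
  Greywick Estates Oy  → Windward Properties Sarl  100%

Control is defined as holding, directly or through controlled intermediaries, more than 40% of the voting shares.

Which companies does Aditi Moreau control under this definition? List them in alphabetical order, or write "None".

Rowan Ventures SA

Aditi holds 98% of Rowan, so Aditi controls Rowan.
No other company's threshold is met.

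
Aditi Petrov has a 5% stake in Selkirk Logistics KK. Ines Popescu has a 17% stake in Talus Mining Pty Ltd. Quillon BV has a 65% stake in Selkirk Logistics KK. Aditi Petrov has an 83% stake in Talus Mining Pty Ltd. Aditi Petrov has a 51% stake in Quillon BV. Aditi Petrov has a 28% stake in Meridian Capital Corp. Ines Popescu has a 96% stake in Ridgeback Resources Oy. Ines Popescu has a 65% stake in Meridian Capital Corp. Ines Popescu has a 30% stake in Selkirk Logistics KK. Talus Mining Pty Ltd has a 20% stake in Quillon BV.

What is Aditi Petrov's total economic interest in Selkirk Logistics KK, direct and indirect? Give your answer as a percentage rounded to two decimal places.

48.94%

Aditi reaches Selkirk along 3 paths.
Direct stake: 5% = 5%.
Via Talus → Quillon: 83% × 20% × 65% = 10.79%.
Via Quillon: 51% × 65% = 33.15%.
Total: 5% + 10.79% + 33.15% = 48.94%.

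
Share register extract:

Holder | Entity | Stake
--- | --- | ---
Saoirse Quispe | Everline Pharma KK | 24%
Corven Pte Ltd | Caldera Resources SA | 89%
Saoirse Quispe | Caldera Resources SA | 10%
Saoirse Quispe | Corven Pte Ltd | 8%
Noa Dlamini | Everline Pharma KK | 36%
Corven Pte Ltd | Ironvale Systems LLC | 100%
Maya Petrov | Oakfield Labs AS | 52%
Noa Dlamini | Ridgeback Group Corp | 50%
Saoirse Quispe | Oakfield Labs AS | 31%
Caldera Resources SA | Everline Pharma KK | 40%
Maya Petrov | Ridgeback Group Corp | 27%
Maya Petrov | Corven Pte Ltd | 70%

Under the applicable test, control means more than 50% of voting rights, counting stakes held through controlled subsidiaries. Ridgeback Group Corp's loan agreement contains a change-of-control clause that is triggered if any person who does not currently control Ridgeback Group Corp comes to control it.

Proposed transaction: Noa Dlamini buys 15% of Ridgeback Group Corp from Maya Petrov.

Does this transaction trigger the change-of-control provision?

Yes

The purchase adds only to Noa's holdings (Maya's stake shrinks), so Noa is the only person who could newly come to control Ridgeback.
Noa's largest direct stake is 50% in Ridgeback, which does not meet the threshold, so Noa controls no company.
In Ridgeback, Noa's side holds only 50%, not > 50%.
So before the transaction, Noa does not control Ridgeback.
After the purchase, Noa's direct stake in Ridgeback rises to 50% + 15% = 65%, and Maya's stake falls to 12%.
Noa holds 65% of Ridgeback, so Noa controls Ridgeback.
Noa did not control Ridgeback before and does after, so the clause is triggered.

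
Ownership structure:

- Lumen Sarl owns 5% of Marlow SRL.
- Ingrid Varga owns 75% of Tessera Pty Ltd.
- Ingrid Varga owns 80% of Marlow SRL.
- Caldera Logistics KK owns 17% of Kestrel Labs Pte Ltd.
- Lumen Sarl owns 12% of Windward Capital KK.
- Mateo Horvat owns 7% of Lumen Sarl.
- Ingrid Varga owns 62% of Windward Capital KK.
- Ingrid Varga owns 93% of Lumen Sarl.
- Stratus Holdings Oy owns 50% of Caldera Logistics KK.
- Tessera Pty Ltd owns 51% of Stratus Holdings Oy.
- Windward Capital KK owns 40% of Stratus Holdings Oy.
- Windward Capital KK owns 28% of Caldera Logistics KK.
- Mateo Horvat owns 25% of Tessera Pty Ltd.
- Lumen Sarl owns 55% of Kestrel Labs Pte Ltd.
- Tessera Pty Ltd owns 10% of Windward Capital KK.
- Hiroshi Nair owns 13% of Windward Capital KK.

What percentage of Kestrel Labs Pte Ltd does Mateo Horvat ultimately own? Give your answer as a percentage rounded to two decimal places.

5.21%

Mateo reaches Kestrel along 6 paths.
Via Tessera → Stratus → Caldera: 25% × 51% × 50% × 17% = 1.08375%.
Via Lumen → Windward → Stratus → Caldera: 7% × 12% × 40% × 50% × 17% = 0.02856%.
Via Tessera → Windward → Stratus → Caldera: 25% × 10% × 40% × 50% × 17% = 0.085%.
Via Lumen → Windward → Caldera: 7% × 12% × 28% × 17% = 0.039984%.
Via Tessera → Windward → Caldera: 25% × 10% × 28% × 17% = 0.119%.
Via Lumen: 7% × 55% = 3.85%.
Total: 1.08375% + 0.02856% + 0.085% + 0.039984% + 0.119% + 3.85% = 5.206294%.
Rounded: 5.21%.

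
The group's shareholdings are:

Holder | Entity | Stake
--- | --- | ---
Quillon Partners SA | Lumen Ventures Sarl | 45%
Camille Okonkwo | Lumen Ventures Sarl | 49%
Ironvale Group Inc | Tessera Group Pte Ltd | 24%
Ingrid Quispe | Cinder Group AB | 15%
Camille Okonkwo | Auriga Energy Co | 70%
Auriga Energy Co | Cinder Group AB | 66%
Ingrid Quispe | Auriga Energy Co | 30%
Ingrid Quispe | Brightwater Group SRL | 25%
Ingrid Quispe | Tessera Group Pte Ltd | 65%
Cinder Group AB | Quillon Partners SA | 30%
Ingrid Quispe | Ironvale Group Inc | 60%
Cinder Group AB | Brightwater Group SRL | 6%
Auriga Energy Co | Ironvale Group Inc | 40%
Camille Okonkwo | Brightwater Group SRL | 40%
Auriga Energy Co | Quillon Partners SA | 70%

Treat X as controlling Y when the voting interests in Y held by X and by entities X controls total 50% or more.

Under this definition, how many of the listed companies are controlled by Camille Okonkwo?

4

Camille holds 70% of Auriga, so Camille controls Auriga.
Auriga holds 66% of Cinder, so Camille controls Cinder.
Auriga and Cinder together hold 70% + 30% = 100% of Quillon, so Camille controls Quillon.
Camille and Quillon together hold 49% + 45% = 94% of Lumen, so Camille controls Lumen.
No other company's threshold is met.
Camille controls 4 companies.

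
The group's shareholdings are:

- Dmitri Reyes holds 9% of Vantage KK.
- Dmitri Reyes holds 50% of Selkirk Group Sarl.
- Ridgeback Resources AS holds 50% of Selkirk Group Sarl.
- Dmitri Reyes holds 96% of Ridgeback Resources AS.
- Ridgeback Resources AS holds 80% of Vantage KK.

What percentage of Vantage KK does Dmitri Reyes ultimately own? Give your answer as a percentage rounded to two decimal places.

85.80%

Dmitri reaches Vantage along 2 paths.
Via Ridgeback: 96% × 80% = 76.8%.
Direct stake: 9% = 9%.
Total: 76.8% + 9% = 85.8%.
Rounded: 85.80%.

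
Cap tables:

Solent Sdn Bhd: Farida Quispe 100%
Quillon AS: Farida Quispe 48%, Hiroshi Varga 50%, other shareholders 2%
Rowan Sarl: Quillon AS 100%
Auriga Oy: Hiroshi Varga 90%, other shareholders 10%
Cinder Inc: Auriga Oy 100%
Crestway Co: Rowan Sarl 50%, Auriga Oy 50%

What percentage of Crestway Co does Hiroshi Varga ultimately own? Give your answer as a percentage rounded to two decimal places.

70.00%

Hiroshi reaches Crestway along 2 paths.
Via Quillon → Rowan: 50% × 100% × 50% = 25%.
Via Auriga: 90% × 50% = 45%.
Total: 25% + 45% = 70%.
Rounded: 70.00%.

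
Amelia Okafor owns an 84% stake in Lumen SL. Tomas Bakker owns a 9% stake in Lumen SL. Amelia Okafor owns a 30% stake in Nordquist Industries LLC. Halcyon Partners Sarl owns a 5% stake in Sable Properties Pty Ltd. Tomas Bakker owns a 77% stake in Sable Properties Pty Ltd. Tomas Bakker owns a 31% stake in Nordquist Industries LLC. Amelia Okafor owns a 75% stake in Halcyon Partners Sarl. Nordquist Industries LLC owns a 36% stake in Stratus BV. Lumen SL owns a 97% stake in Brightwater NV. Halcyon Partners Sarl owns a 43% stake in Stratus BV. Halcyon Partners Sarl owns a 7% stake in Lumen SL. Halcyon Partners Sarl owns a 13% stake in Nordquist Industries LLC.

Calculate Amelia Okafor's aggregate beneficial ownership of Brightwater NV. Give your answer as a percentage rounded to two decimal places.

Amelia reaches Brightwater along 2 paths.
Via Lumen: 84% × 97% = 81.48%.
Via Halcyon → Lumen: 75% × 7% × 97% = 5.0925%.
Total: 81.48% + 5.0925% = 86.5725%.
Rounded: 86.57%.

86.57%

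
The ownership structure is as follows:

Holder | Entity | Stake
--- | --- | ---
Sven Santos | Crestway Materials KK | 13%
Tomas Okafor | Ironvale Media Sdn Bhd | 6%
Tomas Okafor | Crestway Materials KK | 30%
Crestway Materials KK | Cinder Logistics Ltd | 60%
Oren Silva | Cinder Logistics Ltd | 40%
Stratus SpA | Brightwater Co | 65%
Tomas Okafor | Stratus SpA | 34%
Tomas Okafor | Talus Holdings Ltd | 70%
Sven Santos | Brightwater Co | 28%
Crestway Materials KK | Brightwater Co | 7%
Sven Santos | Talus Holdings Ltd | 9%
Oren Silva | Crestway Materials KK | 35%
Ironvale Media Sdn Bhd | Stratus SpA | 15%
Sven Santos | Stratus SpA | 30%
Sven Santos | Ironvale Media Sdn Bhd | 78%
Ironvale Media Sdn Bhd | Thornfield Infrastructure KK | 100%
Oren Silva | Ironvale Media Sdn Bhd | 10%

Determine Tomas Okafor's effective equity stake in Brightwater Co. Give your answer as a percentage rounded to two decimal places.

Tomas reaches Brightwater along 3 paths.
Via Ironvale → Stratus: 6% × 15% × 65% = 0.585%.
Via Stratus: 34% × 65% = 22.1%.
Via Crestway: 30% × 7% = 2.1%.
Total: 0.585% + 22.1% + 2.1% = 24.785%.
Rounded: 24.79%.

24.79%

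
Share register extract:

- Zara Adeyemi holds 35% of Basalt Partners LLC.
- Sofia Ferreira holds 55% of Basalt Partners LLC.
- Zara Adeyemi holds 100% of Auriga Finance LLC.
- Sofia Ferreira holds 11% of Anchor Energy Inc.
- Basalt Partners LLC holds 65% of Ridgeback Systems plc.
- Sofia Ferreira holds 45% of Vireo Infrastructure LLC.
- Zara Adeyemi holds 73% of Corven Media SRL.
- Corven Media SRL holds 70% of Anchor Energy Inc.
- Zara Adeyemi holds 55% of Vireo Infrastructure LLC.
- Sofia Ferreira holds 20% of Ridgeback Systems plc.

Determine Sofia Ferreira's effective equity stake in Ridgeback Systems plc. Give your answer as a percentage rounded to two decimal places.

55.75%

Sofia reaches Ridgeback along 2 paths.
Direct stake: 20% = 20%.
Via Basalt: 55% × 65% = 35.75%.
Total: 20% + 35.75% = 55.75%.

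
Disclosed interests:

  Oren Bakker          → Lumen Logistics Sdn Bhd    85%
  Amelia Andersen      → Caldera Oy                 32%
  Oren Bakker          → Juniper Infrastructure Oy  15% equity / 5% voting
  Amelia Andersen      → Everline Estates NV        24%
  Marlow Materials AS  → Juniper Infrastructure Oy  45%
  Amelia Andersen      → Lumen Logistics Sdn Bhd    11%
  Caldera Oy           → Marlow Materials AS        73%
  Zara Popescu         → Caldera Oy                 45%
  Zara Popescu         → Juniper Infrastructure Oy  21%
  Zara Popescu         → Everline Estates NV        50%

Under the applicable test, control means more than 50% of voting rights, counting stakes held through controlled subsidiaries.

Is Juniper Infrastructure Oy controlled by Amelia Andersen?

Amelia's largest direct stake is 32% in Caldera, which does not meet the threshold, so Amelia controls no company.
Neither Amelia nor any entity Amelia controls holds any voting interest in Juniper.
So Amelia does not control Juniper.

No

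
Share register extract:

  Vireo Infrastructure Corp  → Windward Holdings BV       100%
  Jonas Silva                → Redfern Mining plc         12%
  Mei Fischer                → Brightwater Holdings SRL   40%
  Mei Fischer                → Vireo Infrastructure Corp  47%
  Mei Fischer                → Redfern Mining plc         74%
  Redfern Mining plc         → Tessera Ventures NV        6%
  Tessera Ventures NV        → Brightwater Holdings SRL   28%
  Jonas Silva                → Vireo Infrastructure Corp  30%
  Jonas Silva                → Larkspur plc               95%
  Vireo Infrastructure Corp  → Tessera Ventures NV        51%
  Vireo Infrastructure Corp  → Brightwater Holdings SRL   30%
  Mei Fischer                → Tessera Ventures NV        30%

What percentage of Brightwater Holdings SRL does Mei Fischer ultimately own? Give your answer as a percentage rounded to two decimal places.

70.45%

Mei reaches Brightwater along 5 paths.
Direct stake: 40% = 40%.
Via Vireo → Tessera: 47% × 51% × 28% = 6.7116%.
Via Redfern → Tessera: 74% × 6% × 28% = 1.2432%.
Via Tessera: 30% × 28% = 8.4%.
Via Vireo: 47% × 30% = 14.1%.
Total: 40% + 6.7116% + 1.2432% + 8.4% + 14.1% = 70.4548%.
Rounded: 70.45%.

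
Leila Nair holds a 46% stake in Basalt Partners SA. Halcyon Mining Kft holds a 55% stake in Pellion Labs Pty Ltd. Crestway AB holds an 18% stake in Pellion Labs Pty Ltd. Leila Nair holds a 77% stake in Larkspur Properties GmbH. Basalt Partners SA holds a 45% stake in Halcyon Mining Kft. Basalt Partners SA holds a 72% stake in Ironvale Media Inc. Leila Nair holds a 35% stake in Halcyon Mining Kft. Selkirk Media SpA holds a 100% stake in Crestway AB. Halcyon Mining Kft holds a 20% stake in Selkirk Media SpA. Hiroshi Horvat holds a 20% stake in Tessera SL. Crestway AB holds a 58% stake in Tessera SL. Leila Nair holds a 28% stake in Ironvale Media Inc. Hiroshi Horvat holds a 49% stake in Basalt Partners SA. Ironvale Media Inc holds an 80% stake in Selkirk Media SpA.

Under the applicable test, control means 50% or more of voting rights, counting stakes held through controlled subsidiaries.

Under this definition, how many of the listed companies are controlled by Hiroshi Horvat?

0

Hiroshi's largest direct stake is 49% in Basalt, which does not meet the threshold.
Hiroshi controls 0 companies.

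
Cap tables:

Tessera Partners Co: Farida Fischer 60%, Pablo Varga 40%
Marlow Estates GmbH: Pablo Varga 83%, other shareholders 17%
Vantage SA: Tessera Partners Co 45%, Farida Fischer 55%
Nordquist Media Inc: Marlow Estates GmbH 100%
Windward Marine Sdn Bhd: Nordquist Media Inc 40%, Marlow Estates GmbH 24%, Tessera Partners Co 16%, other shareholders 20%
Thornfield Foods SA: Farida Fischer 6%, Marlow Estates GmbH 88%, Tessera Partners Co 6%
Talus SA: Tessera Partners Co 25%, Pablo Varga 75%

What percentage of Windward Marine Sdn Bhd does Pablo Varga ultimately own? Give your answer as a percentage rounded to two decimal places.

Pablo reaches Windward along 3 paths.
Via Marlow → Nordquist: 83% × 100% × 40% = 33.2%.
Via Marlow: 83% × 24% = 19.92%.
Via Tessera: 40% × 16% = 6.4%.
Total: 33.2% + 19.92% + 6.4% = 59.52%.

59.52%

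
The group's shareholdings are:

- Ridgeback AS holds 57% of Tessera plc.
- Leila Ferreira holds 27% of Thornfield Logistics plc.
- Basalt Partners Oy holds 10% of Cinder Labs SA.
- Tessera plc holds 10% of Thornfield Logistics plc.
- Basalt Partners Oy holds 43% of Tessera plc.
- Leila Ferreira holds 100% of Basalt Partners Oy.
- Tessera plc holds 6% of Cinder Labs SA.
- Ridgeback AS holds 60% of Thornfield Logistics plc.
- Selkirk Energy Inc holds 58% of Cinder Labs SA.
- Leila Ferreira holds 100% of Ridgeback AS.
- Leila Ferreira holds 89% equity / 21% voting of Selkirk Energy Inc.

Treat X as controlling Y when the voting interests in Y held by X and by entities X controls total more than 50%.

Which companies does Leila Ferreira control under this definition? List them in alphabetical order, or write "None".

Basalt Partners Oy, Ridgeback AS, Tessera plc, Thornfield Logistics plc

Leila holds 100% of Ridgeback, so Leila controls Ridgeback.
Leila holds 100% of Basalt, so Leila controls Basalt.
Basalt and Ridgeback together hold 43% + 57% = 100% of Tessera, so Leila controls Tessera.
Ridgeback and Tessera and Leila together hold 60% + 10% + 27% = 97% of Thornfield, so Leila controls Thornfield.
No other company's threshold is met.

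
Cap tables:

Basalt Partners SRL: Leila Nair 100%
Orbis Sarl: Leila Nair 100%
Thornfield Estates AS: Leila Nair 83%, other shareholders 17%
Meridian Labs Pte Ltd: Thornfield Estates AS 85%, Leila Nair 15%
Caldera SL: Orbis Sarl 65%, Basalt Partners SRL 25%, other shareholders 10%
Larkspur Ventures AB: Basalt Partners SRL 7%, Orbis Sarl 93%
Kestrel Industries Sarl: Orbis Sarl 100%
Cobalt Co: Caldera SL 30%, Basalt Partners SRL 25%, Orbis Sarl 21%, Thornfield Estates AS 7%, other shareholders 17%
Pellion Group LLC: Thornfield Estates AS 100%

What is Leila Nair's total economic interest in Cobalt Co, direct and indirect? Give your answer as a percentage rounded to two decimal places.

78.81%

Leila reaches Cobalt along 5 paths.
Via Orbis → Caldera: 100% × 65% × 30% = 19.5%.
Via Basalt → Caldera: 100% × 25% × 30% = 7.5%.
Via Basalt: 100% × 25% = 25%.
Via Orbis: 100% × 21% = 21%.
Via Thornfield: 83% × 7% = 5.81%.
Total: 19.5% + 7.5% + 25% + 21% + 5.81% = 78.81%.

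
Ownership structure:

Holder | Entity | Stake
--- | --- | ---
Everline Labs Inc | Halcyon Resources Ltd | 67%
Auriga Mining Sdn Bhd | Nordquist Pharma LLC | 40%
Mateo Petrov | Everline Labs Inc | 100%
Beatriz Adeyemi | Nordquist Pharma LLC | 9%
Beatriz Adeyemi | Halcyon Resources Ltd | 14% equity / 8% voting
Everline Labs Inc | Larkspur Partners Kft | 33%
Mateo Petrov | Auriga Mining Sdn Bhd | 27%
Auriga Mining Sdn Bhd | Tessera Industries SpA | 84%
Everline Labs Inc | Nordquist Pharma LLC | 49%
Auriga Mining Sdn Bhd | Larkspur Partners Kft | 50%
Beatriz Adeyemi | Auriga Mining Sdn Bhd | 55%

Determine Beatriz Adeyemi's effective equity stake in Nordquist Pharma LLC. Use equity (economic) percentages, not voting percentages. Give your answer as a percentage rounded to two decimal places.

31.00%

Beatriz reaches Nordquist along 2 paths.
Direct stake: 9% = 9%.
Via Auriga: 55% × 40% = 22%.
Total: 9% + 22% = 31%.
Rounded: 31.00%.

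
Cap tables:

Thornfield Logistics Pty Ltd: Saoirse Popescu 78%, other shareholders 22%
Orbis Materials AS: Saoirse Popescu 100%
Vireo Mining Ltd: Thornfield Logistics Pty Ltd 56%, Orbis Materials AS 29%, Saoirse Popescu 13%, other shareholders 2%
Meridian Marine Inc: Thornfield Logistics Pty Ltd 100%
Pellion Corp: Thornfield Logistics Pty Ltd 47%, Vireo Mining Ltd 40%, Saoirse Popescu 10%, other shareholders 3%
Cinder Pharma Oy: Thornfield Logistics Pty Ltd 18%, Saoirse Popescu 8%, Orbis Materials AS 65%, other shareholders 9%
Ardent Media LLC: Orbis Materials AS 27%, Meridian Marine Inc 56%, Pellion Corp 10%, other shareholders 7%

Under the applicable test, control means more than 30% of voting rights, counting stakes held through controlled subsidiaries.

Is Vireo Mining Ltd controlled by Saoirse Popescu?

Saoirse holds 78% of Thornfield, so Saoirse controls Thornfield.
Saoirse holds 100% of Orbis, so Saoirse controls Orbis.
Thornfield and Orbis and Saoirse together hold 56% + 29% + 13% = 98% of Vireo, so Saoirse controls Vireo.

Yes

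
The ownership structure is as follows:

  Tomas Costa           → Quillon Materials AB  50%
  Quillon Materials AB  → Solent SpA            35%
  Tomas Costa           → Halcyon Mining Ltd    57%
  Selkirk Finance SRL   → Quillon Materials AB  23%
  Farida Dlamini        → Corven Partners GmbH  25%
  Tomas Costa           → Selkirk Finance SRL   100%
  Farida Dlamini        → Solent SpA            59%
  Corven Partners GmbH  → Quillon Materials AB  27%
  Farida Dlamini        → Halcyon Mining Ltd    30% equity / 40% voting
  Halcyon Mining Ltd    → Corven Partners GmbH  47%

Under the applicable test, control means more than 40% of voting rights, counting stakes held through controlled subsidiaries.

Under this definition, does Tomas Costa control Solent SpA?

Tomas holds 57% of Halcyon, so Tomas controls Halcyon.
Halcyon holds 47% of Corven, so Tomas controls Corven.
Tomas holds 100% of Selkirk, so Tomas controls Selkirk.
Tomas and Corven and Selkirk together hold 50% + 27% + 23% = 100% of Quillon, so Tomas controls Quillon.
In Solent, Tomas's side holds only 35%, not > 40%.
So Tomas does not control Solent.

No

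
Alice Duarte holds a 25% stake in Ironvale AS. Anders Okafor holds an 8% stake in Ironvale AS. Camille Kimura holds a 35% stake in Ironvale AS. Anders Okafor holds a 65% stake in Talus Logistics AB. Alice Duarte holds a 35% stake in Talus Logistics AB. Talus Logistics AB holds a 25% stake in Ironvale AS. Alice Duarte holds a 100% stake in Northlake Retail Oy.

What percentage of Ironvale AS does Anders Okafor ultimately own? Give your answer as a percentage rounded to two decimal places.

Anders reaches Ironvale along 2 paths.
Via Talus: 65% × 25% = 16.25%.
Direct stake: 8% = 8%.
Total: 16.25% + 8% = 24.25%.

24.25%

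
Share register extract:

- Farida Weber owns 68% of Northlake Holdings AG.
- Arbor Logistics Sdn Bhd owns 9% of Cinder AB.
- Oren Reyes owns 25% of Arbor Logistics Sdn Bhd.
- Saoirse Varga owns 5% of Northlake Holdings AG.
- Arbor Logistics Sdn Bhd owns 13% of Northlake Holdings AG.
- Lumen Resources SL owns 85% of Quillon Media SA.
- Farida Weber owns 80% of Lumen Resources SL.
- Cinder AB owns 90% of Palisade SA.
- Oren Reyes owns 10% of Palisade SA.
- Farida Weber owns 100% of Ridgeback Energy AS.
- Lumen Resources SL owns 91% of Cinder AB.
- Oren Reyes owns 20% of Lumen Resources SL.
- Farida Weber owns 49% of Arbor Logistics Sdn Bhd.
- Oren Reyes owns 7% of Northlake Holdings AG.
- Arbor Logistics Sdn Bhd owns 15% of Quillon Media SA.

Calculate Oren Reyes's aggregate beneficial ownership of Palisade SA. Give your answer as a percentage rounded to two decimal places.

28.41%

Oren reaches Palisade along 3 paths.
Via Arbor → Cinder: 25% × 9% × 90% = 2.025%.
Via Lumen → Cinder: 20% × 91% × 90% = 16.38%.
Direct stake: 10% = 10%.
Total: 2.025% + 16.38% + 10% = 28.405%.
Rounded: 28.41%.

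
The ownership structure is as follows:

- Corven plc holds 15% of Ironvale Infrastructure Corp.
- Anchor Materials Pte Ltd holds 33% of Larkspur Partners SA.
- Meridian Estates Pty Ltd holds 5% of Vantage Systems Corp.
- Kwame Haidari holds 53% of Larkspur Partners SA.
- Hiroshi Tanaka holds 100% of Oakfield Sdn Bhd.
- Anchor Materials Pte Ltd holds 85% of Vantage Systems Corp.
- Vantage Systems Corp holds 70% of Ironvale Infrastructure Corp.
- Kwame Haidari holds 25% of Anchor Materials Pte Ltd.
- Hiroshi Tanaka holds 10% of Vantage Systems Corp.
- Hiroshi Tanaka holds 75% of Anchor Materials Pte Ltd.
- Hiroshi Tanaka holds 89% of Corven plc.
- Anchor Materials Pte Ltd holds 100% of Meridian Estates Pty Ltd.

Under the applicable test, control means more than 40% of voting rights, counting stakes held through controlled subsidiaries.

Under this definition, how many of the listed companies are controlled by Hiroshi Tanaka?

6

Hiroshi holds 75% of Anchor, so Hiroshi controls Anchor.
Anchor holds 100% of Meridian, so Hiroshi controls Meridian.
Hiroshi holds 89% of Corven, so Hiroshi controls Corven.
Hiroshi and Meridian and Anchor together hold 10% + 5% + 85% = 100% of Vantage, so Hiroshi controls Vantage.
Hiroshi holds 100% of Oakfield, so Hiroshi controls Oakfield.
Corven and Vantage together hold 15% + 70% = 85% of Ironvale, so Hiroshi controls Ironvale.
No other company's threshold is met.
Hiroshi controls 6 companies.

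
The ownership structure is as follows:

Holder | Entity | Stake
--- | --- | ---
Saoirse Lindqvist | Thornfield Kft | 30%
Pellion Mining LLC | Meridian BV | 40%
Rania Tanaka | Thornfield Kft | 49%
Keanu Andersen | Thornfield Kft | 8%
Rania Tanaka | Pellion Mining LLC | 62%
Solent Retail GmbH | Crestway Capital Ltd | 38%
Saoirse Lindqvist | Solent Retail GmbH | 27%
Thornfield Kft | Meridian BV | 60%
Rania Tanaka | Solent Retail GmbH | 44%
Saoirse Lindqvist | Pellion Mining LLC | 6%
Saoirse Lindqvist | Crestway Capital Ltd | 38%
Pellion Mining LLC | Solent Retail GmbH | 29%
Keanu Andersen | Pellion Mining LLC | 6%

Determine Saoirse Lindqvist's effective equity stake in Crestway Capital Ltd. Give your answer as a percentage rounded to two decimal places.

Saoirse reaches Crestway along 3 paths.
Via Pellion → Solent: 6% × 29% × 38% = 0.6612%.
Via Solent: 27% × 38% = 10.26%.
Direct stake: 38% = 38%.
Total: 0.6612% + 10.26% + 38% = 48.9212%.
Rounded: 48.92%.

48.92%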